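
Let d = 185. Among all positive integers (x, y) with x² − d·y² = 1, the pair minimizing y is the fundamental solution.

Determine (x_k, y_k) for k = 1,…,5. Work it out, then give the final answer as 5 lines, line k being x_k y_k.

9249 680
171088001 12578640
3164785833249 232679682040
58542208172352001 4304108745797280
1082913763607381481249 79617403347078403400

d=185: √d = [13; 1,1,1,1,26] (ℓ=5, odd), read p_9/q_9
step 0: (13, 1)  from 13·(1,0) + (0,1)
step 1: (14, 1)  from 1·(13,1) + (1,0)
step 2: (27, 2)  from 1·(14,1) + (13,1)
step 3: (41, 3)  from 1·(27,2) + (14,1)
step 4: (68, 5)  from 1·(41,3) + (27,2)
step 5: (1809, 133)  from 26·(68,5) + (41,3)
step 6: (1877, 138)  from 1·(1809,133) + (68,5)
step 7: (3686, 271)  from 1·(1877,138) + (1809,133)
step 8: (5563, 409)  from 1·(3686,271) + (1877,138)
step 9: (9249, 680)  from 1·(5563,409) + (3686,271)
(x₁, y₁) = (9249, 680);  9249² − 185·680² = 1 ✓
n=2: (9249,680)∘(9249,680) = (9249·9249+185·680·680, 9249·680+680·9249) = (171088001,12578640)
n=3: (171088001,12578640)∘(9249,680) = (9249·171088001+185·680·12578640, 9249·12578640+680·171088001) = (3164785833249,232679682040)
n=4: (3164785833249,232679682040)∘(9249,680) = (9249·3164785833249+185·680·232679682040, 9249·232679682040+680·3164785833249) = (58542208172352001,4304108745797280)
n=5: (58542208172352001,4304108745797280)∘(9249,680) = (9249·58542208172352001+185·680·4304108745797280, 9249·4304108745797280+680·58542208172352001) = (1082913763607381481249,79617403347078403400)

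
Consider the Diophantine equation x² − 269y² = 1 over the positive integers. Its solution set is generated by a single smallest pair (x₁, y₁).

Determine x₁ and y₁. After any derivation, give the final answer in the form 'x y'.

√269 → a₀=16, period (2,2,32); ℓ=3 odd so k=5
k=0  a_k=16  p_k/q_k = 16/1
k=1  a_k=2  p_k/q_k = 33/2
k=2  a_k=2  p_k/q_k = 82/5
k=3  a_k=32  p_k/q_k = 2657/162
k=4  a_k=2  p_k/q_k = 5396/329
k=5  a_k=2  p_k/q_k = 13449/820
(x₁, y₁) = (13449, 820);  13449² − 269·820² = 1 ✓

13449 820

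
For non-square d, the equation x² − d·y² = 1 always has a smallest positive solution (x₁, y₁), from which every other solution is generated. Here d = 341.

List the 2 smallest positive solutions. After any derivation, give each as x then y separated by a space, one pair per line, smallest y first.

d=341: √d = [18; 2,6,1,8,2,…,6,2,36] (ℓ=14, even), read p_13/q_13
k=0  a_k=18  p_k/q_k = 18/1
…
k=3  a_k=1  p_k/q_k = 277/15
k=4  a_k=8  p_k/q_k = 2456/133
k=5  a_k=2  p_k/q_k = 5189/281
…
k=7  a_k=2  p_k/q_k = 20479/1109
…
k=10  a_k=8  p_k/q_k = 641940/34763
…
k=12  a_k=6  p_k/q_k = 4953942/268271
k=13  a_k=2  p_k/q_k = 10626551/575460
→ (10626551, 575460).  Check: 10626551²=112923586155601, 341·575460²=112923586155600, difference 1.
(x_2, y_2) = (10626551·10626551 + 341·575460·575460, 10626551·575460 + 575460·10626551) = (225847172311201, 12230310076920)

10626551 575460
225847172311201 12230310076920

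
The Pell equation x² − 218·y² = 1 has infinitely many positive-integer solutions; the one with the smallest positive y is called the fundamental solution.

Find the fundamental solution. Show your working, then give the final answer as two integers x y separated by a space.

d=218: √d = [14; 1,3,3,1,28] (ℓ=5, odd), read p_9/q_9
a_0=14:  p_0=14·1+0=14,  q_0=14·0+1=1
…
a_2=3:  p_2=3·15+14=59,  q_2=3·1+1=4
…
a_6=1:  p_6=1·7220+251=7471,  q_6=1·489+17=506
…
a_8=3:  p_8=3·29633+7471=96370,  q_8=3·2007+506=6527
a_9=1:  p_9=1·96370+29633=126003,  q_9=1·6527+2007=8534
→ (126003, 8534).  Check: 126003²=15876756009, 218·8534²=15876756008, difference 1.

126003 8534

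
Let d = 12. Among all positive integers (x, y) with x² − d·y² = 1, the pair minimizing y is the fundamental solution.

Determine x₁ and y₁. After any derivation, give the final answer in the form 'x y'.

7 2

√12 = [3; 2,6, …], period ℓ=2 (even) → k=1
k=0  a_k=3  p_k/q_k = 3/1
k=1  a_k=2  p_k/q_k = 7/2
(x₁, y₁) = (7, 2);  7² − 12·2² = 1 ✓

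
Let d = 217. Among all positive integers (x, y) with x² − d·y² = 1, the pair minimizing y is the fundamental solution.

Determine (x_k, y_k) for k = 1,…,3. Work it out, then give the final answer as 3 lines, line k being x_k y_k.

3844063 260952
29553640695937 2006231855952
227212113429087499999 15424163293772565000

[14; 1,2,1,2,1,…,2,1,28] for √217; ℓ=16 ⇒ convergent index 15
step 0: (14, 1)  from 14·(1,0) + (0,1)
step 1: (15, 1)  from 1·(14,1) + (1,0)
step 2: (44, 3)  from 2·(15,1) + (14,1)
…
step 5: (221, 15)  from 1·(162,11) + (59,4)
…
step 7: (3668, 249)  from 9·(383,26) + (221,15)
step 8: (15055, 1022)  from 4·(3668,249) + (383,26)
…
step 11: (293381, 19916)  from 1·(154218,10469) + (139163,9447)
…
step 14: (2809702, 190735)  from 2·(1034361,70217) + (740980,50301)
step 15: (3844063, 260952)  from 1·(2809702,190735) + (1034361,70217)
fundamental: x₁=3844063, y₁=260952  (since 14776820347969 − 217·68095946304 = 1)
n=2: (3844063,260952)∘(3844063,260952) = (3844063·3844063+217·260952·260952, 3844063·260952+260952·3844063) = (29553640695937,2006231855952)
n=3: (29553640695937,2006231855952)∘(3844063,260952) = (3844063·29553640695937+217·260952·2006231855952, 3844063·2006231855952+260952·29553640695937) = (227212113429087499999,15424163293772565000)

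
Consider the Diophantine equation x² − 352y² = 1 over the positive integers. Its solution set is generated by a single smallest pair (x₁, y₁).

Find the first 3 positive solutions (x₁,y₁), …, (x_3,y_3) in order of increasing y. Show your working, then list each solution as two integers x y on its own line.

d=352: √d = [18; 1,3,5,9,5,3,1,36] (ℓ=8, even), read p_7/q_7
i=0: a=18 ⇒ p=18, q=1
…
i=3: a=5 ⇒ p=394, q=21
i=4: a=9 ⇒ p=3621, q=193
i=5: a=5 ⇒ p=18499, q=986
i=6: a=3 ⇒ p=59118, q=3151
i=7: a=1 ⇒ p=77617, q=4137
→ (77617, 4137).  Check: 77617²=6024398689, 352·4137²=6024398688, difference 1.
n=2: (77617,4137)∘(77617,4137) = (77617·77617+352·4137·4137, 77617·4137+4137·77617) = (12048797377,642203058)
n=3: (12048797377,642203058)∘(77617,4137) = (77617·12048797377+352·4137·642203058, 77617·642203058+4137·12048797377) = (1870383011943601,99691749501435)

77617 4137
12048797377 642203058
1870383011943601 99691749501435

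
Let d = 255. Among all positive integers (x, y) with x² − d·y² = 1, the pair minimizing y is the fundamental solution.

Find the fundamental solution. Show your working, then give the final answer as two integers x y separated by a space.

d=255: √d = [15; 1,30] (ℓ=2, even), read p_1/q_1
step 0: (15, 1)  from 15·(1,0) + (0,1)
step 1: (16, 1)  from 1·(15,1) + (1,0)
(x₁, y₁) = (16, 1);  16² − 255·1² = 1 ✓

16 1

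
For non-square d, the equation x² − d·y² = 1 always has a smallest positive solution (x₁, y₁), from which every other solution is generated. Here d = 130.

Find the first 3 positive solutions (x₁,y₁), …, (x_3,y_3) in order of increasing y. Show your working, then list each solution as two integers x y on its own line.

6499 570
84474001 7408860
1097993058499 96300361710

√130 = [11; 2,2,22, …], period ℓ=3 (odd) → k=5
step 0: (11, 1)  from 11·(1,0) + (0,1)
…
step 3: (1277, 112)  from 22·(57,5) + (23,2)
step 4: (2611, 229)  from 2·(1277,112) + (57,5)
step 5: (6499, 570)  from 2·(2611,229) + (1277,112)
(x₁, y₁) = (6499, 570);  6499² − 130·570² = 1 ✓
n=2: (6499,570)∘(6499,570) = (6499·6499+130·570·570, 6499·570+570·6499) = (84474001,7408860)
n=3: (84474001,7408860)∘(6499,570) = (6499·84474001+130·570·7408860, 6499·7408860+570·84474001) = (1097993058499,96300361710)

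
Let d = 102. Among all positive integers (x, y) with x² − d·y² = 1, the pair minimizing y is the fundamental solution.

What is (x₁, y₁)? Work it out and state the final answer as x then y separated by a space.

101 10

[10; 10,20] for √102; ℓ=2 ⇒ convergent index 1
k=0  a_k=10  p_k/q_k = 10/1
k=1  a_k=10  p_k/q_k = 101/10
fundamental: x₁=101, y₁=10  (since 10201 − 102·100 = 1)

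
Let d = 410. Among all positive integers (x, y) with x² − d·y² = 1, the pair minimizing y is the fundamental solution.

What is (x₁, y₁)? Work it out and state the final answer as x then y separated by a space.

d=410: √d = [20; 4,40] (ℓ=2, even), read p_1/q_1
i=0: a=20 ⇒ p=20, q=1
i=1: a=4 ⇒ p=81, q=4
(x₁, y₁) = (81, 4);  81² − 410·4² = 1 ✓

81 4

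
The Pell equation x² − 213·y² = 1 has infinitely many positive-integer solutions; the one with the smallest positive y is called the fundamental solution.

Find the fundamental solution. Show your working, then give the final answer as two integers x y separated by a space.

194399 13320

√213 = [14; 1,1,2,6,1,8,1,6,2,1,1,28, …], period ℓ=12 (even) → k=11
step 0: (14, 1)  from 14·(1,0) + (0,1)
step 1: (15, 1)  from 1·(14,1) + (1,0)
…
step 5: (540, 37)  from 1·(467,32) + (73,5)
…
step 7: (5327, 365)  from 1·(4787,328) + (540,37)
…
step 9: (78825, 5401)  from 2·(36749,2518) + (5327,365)
step 10: (115574, 7919)  from 1·(78825,5401) + (36749,2518)
step 11: (194399, 13320)  from 1·(115574,7919) + (78825,5401)
fundamental: x₁=194399, y₁=13320  (since 37790971201 − 213·177422400 = 1)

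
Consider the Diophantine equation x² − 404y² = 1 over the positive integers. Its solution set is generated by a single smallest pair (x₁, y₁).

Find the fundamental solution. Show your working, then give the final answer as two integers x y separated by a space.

√404 → a₀=20, period (10,40); ℓ=2 even so k=1
i=0: a=20 ⇒ p=20, q=1
i=1: a=10 ⇒ p=201, q=10
fundamental: x₁=201, y₁=10  (since 40401 − 404·100 = 1)

201 10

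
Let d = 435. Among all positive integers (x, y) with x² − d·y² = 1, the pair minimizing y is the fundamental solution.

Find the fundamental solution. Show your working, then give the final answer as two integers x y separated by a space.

√435 → a₀=20, period (1,5,1,40); ℓ=4 even so k=3
a_0=20:  p_0=20·1+0=20,  q_0=20·0+1=1
a_1=1:  p_1=1·20+1=21,  q_1=1·1+0=1
a_2=5:  p_2=5·21+20=125,  q_2=5·1+1=6
a_3=1:  p_3=1·125+21=146,  q_3=1·6+1=7
(x₁, y₁) = (146, 7);  146² − 435·7² = 1 ✓

146 7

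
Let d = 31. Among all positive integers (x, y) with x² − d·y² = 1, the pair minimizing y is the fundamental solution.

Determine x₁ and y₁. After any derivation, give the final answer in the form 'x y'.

√31 = [5; 1,1,3,5,3,1,1,10, …], period ℓ=8 (even) → k=7
a_0=5:  p_0=5·1+0=5,  q_0=5·0+1=1
a_1=1:  p_1=1·5+1=6,  q_1=1·1+0=1
…
a_3=3:  p_3=3·11+6=39,  q_3=3·2+1=7
…
a_5=3:  p_5=3·206+39=657,  q_5=3·37+7=118
a_6=1:  p_6=1·657+206=863,  q_6=1·118+37=155
a_7=1:  p_7=1·863+657=1520,  q_7=1·155+118=273
→ (1520, 273).  Check: 1520²=2310400, 31·273²=2310399, difference 1.

1520 273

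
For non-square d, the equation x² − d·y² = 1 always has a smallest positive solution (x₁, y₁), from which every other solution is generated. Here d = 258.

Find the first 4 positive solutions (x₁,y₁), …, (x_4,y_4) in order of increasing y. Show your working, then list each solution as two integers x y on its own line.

257 16
132097 8224
67897601 4227120
34899234817 2172731456

[16; 16,32] for √258; ℓ=2 ⇒ convergent index 1
i=0: a=16 ⇒ p=16, q=1
i=1: a=16 ⇒ p=257, q=16
(x₁, y₁) = (257, 16);  257² − 258·16² = 1 ✓
(x_2, y_2) = (257·257 + 258·16·16, 257·16 + 16·257) = (132097, 8224)
(x_3, y_3) = (257·132097 + 258·16·8224, 257·8224 + 16·132097) = (67897601, 4227120)
(x_4, y_4) = (257·67897601 + 258·16·4227120, 257·4227120 + 16·67897601) = (34899234817, 2172731456)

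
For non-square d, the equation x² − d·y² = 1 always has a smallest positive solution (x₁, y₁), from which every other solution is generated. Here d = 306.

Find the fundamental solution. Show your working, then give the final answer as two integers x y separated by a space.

35 2

√306 = [17; 2,34, …], period ℓ=2 (even) → k=1
a_0=17:  p_0=17·1+0=17,  q_0=17·0+1=1
a_1=2:  p_1=2·17+1=35,  q_1=2·1+0=2
(x₁, y₁) = (35, 2);  35² − 306·2² = 1 ✓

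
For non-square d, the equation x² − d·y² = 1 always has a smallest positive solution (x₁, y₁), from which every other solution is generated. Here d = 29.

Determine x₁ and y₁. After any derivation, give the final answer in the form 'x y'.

9801 1820

d=29: √d = [5; 2,1,1,2,10] (ℓ=5, odd), read p_9/q_9
step 0: (5, 1)  from 5·(1,0) + (0,1)
…
step 6: (1524, 283)  from 2·(727,135) + (70,13)
step 7: (2251, 418)  from 1·(1524,283) + (727,135)
step 8: (3775, 701)  from 1·(2251,418) + (1524,283)
step 9: (9801, 1820)  from 2·(3775,701) + (2251,418)
fundamental: x₁=9801, y₁=1820  (since 96059601 − 29·3312400 = 1)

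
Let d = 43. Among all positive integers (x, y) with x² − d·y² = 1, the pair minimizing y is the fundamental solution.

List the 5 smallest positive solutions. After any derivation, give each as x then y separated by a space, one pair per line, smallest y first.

3482 531
24248647 3697884
168867574226 25752063645
1175993762661217 179337367525896
8189620394305140962 1248905401698276099

[6; 1,1,3,1,5,1,3,1,1,12] for √43; ℓ=10 ⇒ convergent index 9
k=0  a_k=6  p_k/q_k = 6/1
…
k=2  a_k=1  p_k/q_k = 13/2
…
k=4  a_k=1  p_k/q_k = 59/9
…
k=8  a_k=1  p_k/q_k = 1941/296
k=9  a_k=1  p_k/q_k = 3482/531
(x₁, y₁) = (3482, 531);  3482² − 43·531² = 1 ✓
n=2: (3482,531)∘(3482,531) = (3482·3482+43·531·531, 3482·531+531·3482) = (24248647,3697884)
n=3: (24248647,3697884)∘(3482,531) = (3482·24248647+43·531·3697884, 3482·3697884+531·24248647) = (168867574226,25752063645)
n=4: (168867574226,25752063645)∘(3482,531) = (3482·168867574226+43·531·25752063645, 3482·25752063645+531·168867574226) = (1175993762661217,179337367525896)
n=5: (1175993762661217,179337367525896)∘(3482,531) = (3482·1175993762661217+43·531·179337367525896, 3482·179337367525896+531·1175993762661217) = (8189620394305140962,1248905401698276099)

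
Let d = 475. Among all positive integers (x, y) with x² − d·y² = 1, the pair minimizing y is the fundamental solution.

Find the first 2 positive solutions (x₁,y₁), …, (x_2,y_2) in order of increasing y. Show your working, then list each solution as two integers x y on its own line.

√475 = [21; 1,3,1,6,2,6,1,3,1,42, …], period ℓ=10 (even) → k=9
i=0: a=21 ⇒ p=21, q=1
…
i=2: a=3 ⇒ p=87, q=4
…
i=4: a=6 ⇒ p=741, q=34
i=5: a=2 ⇒ p=1591, q=73
i=6: a=6 ⇒ p=10287, q=472
i=7: a=1 ⇒ p=11878, q=545
i=8: a=3 ⇒ p=45921, q=2107
i=9: a=1 ⇒ p=57799, q=2652
fundamental: x₁=57799, y₁=2652  (since 3340724401 − 475·7033104 = 1)
(57799+2652√475)^2 = 6681448801 + 306565896√475

57799 2652
6681448801 306565896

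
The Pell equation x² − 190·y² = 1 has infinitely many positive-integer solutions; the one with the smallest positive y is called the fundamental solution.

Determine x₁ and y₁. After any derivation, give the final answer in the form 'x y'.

52021 3774

√190 → a₀=13, period (1,3,1,1,1,…,3,1,26); ℓ=14 even so k=13
a_0=13:  p_0=13·1+0=13,  q_0=13·0+1=1
…
a_2=3:  p_2=3·14+13=55,  q_2=3·1+1=4
…
a_12=3:  p_12=3·11234+7085=40787,  q_12=3·815+514=2959
a_13=1:  p_13=1·40787+11234=52021,  q_13=1·2959+815=3774
→ (52021, 3774).  Check: 52021²=2706184441, 190·3774²=2706184440, difference 1.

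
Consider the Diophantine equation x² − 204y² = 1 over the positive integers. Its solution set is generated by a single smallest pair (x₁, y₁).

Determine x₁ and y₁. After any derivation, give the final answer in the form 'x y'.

d=204: √d = [14; 3,1,1,6,1,1,3,28] (ℓ=8, even), read p_7/q_7
a_0=14:  p_0=14·1+0=14,  q_0=14·0+1=1
…
a_2=1:  p_2=1·43+14=57,  q_2=1·3+1=4
…
a_4=6:  p_4=6·100+57=657,  q_4=6·7+4=46
…
a_6=1:  p_6=1·757+657=1414,  q_6=1·53+46=99
a_7=3:  p_7=3·1414+757=4999,  q_7=3·99+53=350
→ (4999, 350).  Check: 4999²=24990001, 204·350²=24990000, difference 1.

4999 350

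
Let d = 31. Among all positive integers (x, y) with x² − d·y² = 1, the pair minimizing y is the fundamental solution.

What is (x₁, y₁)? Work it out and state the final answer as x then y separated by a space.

√31 → a₀=5, period (1,1,3,5,3,1,1,10); ℓ=8 even so k=7
k=0  a_k=5  p_k/q_k = 5/1
k=1  a_k=1  p_k/q_k = 6/1
k=2  a_k=1  p_k/q_k = 11/2
k=3  a_k=3  p_k/q_k = 39/7
k=4  a_k=5  p_k/q_k = 206/37
k=5  a_k=3  p_k/q_k = 657/118
k=6  a_k=1  p_k/q_k = 863/155
k=7  a_k=1  p_k/q_k = 1520/273
→ (1520, 273).  Check: 1520²=2310400, 31·273²=2310399, difference 1.

1520 273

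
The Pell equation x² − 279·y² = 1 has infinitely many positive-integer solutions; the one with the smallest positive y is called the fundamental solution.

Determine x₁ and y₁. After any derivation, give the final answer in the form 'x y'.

d=279: √d = [16; 1,2,2,1,2,2,1,32] (ℓ=8, even), read p_7/q_7
k=0  a_k=16  p_k/q_k = 16/1
k=1  a_k=1  p_k/q_k = 17/1
…
k=3  a_k=2  p_k/q_k = 117/7
k=4  a_k=1  p_k/q_k = 167/10
…
k=6  a_k=2  p_k/q_k = 1069/64
k=7  a_k=1  p_k/q_k = 1520/91
(x₁, y₁) = (1520, 91);  1520² − 279·91² = 1 ✓

1520 91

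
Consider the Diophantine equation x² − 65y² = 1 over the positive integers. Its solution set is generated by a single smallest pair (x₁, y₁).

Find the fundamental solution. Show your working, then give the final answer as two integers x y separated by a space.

129 16

√65 = [8; 16, …], period ℓ=1 (odd) → k=1
a_0=8:  p_0=8·1+0=8,  q_0=8·0+1=1
a_1=16:  p_1=16·8+1=129,  q_1=16·1+0=16
→ (129, 16).  Check: 129²=16641, 65·16²=16640, difference 1.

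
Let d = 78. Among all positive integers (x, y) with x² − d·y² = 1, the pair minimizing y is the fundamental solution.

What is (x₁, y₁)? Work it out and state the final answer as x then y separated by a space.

√78 = [8; 1,4,1,16, …], period ℓ=4 (even) → k=3
a_0=8:  p_0=8·1+0=8,  q_0=8·0+1=1
…
a_2=4:  p_2=4·9+8=44,  q_2=4·1+1=5
a_3=1:  p_3=1·44+9=53,  q_3=1·5+1=6
fundamental: x₁=53, y₁=6  (since 2809 − 78·36 = 1)

53 6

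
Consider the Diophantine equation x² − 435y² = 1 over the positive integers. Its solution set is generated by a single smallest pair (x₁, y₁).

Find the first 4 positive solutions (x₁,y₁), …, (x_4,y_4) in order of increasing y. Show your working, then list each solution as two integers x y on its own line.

146 7
42631 2044
12448106 596841
3634804321 174275528

√435 = [20; 1,5,1,40, …], period ℓ=4 (even) → k=3
a_0=20:  p_0=20·1+0=20,  q_0=20·0+1=1
a_1=1:  p_1=1·20+1=21,  q_1=1·1+0=1
a_2=5:  p_2=5·21+20=125,  q_2=5·1+1=6
a_3=1:  p_3=1·125+21=146,  q_3=1·6+1=7
fundamental: x₁=146, y₁=7  (since 21316 − 435·49 = 1)
(146+7√435)^2 = 42631 + 2044√435
(146+7√435)^3 = 12448106 + 596841√435
(146+7√435)^4 = 3634804321 + 174275528√435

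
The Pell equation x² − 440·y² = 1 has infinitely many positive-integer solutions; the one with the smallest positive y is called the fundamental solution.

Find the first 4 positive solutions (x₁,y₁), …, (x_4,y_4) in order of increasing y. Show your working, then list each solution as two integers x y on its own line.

[20; 1,40] for √440; ℓ=2 ⇒ convergent index 1
a_0=20:  p_0=20·1+0=20,  q_0=20·0+1=1
a_1=1:  p_1=1·20+1=21,  q_1=1·1+0=1
(x₁, y₁) = (21, 1);  21² − 440·1² = 1 ✓
k=2:  x_2 = 21·21+440·1·1 = 881,  y_2 = 21·1+1·21 = 42
k=3:  x_3 = 21·881+440·1·42 = 36981,  y_3 = 21·42+1·881 = 1763
k=4:  x_4 = 21·36981+440·1·1763 = 1552321,  y_4 = 21·1763+1·36981 = 74004

21 1
881 42
36981 1763
1552321 74004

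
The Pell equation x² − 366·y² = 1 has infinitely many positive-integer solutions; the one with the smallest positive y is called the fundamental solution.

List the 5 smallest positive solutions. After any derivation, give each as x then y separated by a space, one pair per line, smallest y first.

907925 47458
1648655611249 86176609300
2993711291685588725 156483795997357542
5436130649005627630680001 284151100961715516031400
9871197838993875221878594227125 515975776681174635989620332458

[19; 7,1,1,1,2,12,2,1,1,1,7,38] for √366; ℓ=12 ⇒ convergent index 11
step 0: (19, 1)  from 19·(1,0) + (0,1)
step 1: (134, 7)  from 7·(19,1) + (1,0)
step 2: (153, 8)  from 1·(134,7) + (19,1)
step 3: (287, 15)  from 1·(153,8) + (134,7)
step 4: (440, 23)  from 1·(287,15) + (153,8)
step 5: (1167, 61)  from 2·(440,23) + (287,15)
step 6: (14444, 755)  from 12·(1167,61) + (440,23)
…
step 8: (44499, 2326)  from 1·(30055,1571) + (14444,755)
step 9: (74554, 3897)  from 1·(44499,2326) + (30055,1571)
step 10: (119053, 6223)  from 1·(74554,3897) + (44499,2326)
step 11: (907925, 47458)  from 7·(119053,6223) + (74554,3897)
(x₁, y₁) = (907925, 47458);  907925² − 366·47458² = 1 ✓
k=2:  x_2 = 907925·907925+366·47458·47458 = 1648655611249,  y_2 = 907925·47458+47458·907925 = 86176609300
k=3:  x_3 = 907925·1648655611249+366·47458·86176609300 = 2993711291685588725,  y_3 = 907925·86176609300+47458·1648655611249 = 156483795997357542
k=4:  x_4 = 907925·2993711291685588725+366·47458·156483795997357542 = 5436130649005627630680001,  y_4 = 907925·156483795997357542+47458·2993711291685588725 = 284151100961715516031400
k=5:  x_5 = 907925·5436130649005627630680001+366·47458·284151100961715516031400 = 9871197838993875221878594227125,  y_5 = 907925·284151100961715516031400+47458·5436130649005627630680001 = 515975776681174635989620332458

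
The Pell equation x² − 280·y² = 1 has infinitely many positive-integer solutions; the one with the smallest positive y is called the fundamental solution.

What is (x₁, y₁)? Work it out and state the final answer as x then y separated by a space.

√280 = [16; 1,2,1,2,1,32, …], period ℓ=6 (even) → k=5
i=0: a=16 ⇒ p=16, q=1
…
i=3: a=1 ⇒ p=67, q=4
i=4: a=2 ⇒ p=184, q=11
i=5: a=1 ⇒ p=251, q=15
→ (251, 15).  Check: 251²=63001, 280·15²=63000, difference 1.

251 15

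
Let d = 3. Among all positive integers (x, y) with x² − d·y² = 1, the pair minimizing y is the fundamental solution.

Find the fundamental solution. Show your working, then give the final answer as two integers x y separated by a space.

2 1

√3 = [1; 1,2, …], period ℓ=2 (even) → k=1
i=0: a=1 ⇒ p=1, q=1
i=1: a=1 ⇒ p=2, q=1
→ (2, 1).  Check: 2²=4, 3·1²=3, difference 1.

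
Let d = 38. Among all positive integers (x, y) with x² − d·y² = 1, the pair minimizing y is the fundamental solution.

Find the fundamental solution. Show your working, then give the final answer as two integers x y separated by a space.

√38 → a₀=6, period (6,12); ℓ=2 even so k=1
k=0  a_k=6  p_k/q_k = 6/1
k=1  a_k=6  p_k/q_k = 37/6
(x₁, y₁) = (37, 6);  37² − 38·6² = 1 ✓

37 6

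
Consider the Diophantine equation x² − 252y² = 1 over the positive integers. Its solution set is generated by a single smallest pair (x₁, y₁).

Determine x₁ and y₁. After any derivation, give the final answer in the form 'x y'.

√252 → a₀=15, period (1,6,1,30); ℓ=4 even so k=3
i=0: a=15 ⇒ p=15, q=1
…
i=2: a=6 ⇒ p=111, q=7
i=3: a=1 ⇒ p=127, q=8
→ (127, 8).  Check: 127²=16129, 252·8²=16128, difference 1.

127 8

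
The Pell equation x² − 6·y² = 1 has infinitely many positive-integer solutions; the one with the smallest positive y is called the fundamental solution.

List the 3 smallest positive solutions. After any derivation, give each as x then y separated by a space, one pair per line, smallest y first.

5 2
49 20
485 198

d=6: √d = [2; 2,4] (ℓ=2, even), read p_1/q_1
a_0=2:  p_0=2·1+0=2,  q_0=2·0+1=1
a_1=2:  p_1=2·2+1=5,  q_1=2·1+0=2
fundamental: x₁=5, y₁=2  (since 25 − 6·4 = 1)
n=2: (5,2)∘(5,2) = (5·5+6·2·2, 5·2+2·5) = (49,20)
n=3: (49,20)∘(5,2) = (5·49+6·2·20, 5·20+2·49) = (485,198)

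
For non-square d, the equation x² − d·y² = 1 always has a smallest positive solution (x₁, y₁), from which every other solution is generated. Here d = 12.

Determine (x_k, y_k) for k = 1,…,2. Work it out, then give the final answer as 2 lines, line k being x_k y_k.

d=12: √d = [3; 2,6] (ℓ=2, even), read p_1/q_1
step 0: (3, 1)  from 3·(1,0) + (0,1)
step 1: (7, 2)  from 2·(3,1) + (1,0)
(x₁, y₁) = (7, 2);  7² − 12·2² = 1 ✓
(7+2√12)^2 = 97 + 28√12

7 2
97 28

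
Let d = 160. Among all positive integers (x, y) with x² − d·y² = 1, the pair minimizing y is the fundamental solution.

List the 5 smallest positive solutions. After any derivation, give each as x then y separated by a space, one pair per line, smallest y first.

[12; 1,1,1,5,1,1,1,24] for √160; ℓ=8 ⇒ convergent index 7
a_0=12:  p_0=12·1+0=12,  q_0=12·0+1=1
…
a_2=1:  p_2=1·13+12=25,  q_2=1·1+1=2
a_3=1:  p_3=1·25+13=38,  q_3=1·2+1=3
…
a_5=1:  p_5=1·215+38=253,  q_5=1·17+3=20
a_6=1:  p_6=1·253+215=468,  q_6=1·20+17=37
a_7=1:  p_7=1·468+253=721,  q_7=1·37+20=57
(x₁, y₁) = (721, 57);  721² − 160·57² = 1 ✓
n=2: (721,57)∘(721,57) = (721·721+160·57·57, 721·57+57·721) = (1039681,82194)
n=3: (1039681,82194)∘(721,57) = (721·1039681+160·57·82194, 721·82194+57·1039681) = (1499219281,118523691)
n=4: (1499219281,118523691)∘(721,57) = (721·1499219281+160·57·118523691, 721·118523691+57·1499219281) = (2161873163521,170911080228)
n=5: (2161873163521,170911080228)∘(721,57) = (721·2161873163521+160·57·170911080228, 721·170911080228+57·2161873163521) = (3117419602578001,246453659165085)

721 57
1039681 82194
1499219281 118523691
2161873163521 170911080228
3117419602578001 246453659165085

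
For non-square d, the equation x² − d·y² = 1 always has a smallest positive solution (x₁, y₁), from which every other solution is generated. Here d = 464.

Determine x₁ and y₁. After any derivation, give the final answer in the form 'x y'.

√464 → a₀=21, period (1,1,5,1,1,1,5,1,1,42); ℓ=10 even so k=9
a_0=21:  p_0=21·1+0=21,  q_0=21·0+1=1
a_1=1:  p_1=1·21+1=22,  q_1=1·1+0=1
…
a_3=5:  p_3=5·43+22=237,  q_3=5·2+1=11
a_4=1:  p_4=1·237+43=280,  q_4=1·11+2=13
a_5=1:  p_5=1·280+237=517,  q_5=1·13+11=24
a_6=1:  p_6=1·517+280=797,  q_6=1·24+13=37
a_7=5:  p_7=5·797+517=4502,  q_7=5·37+24=209
a_8=1:  p_8=1·4502+797=5299,  q_8=1·209+37=246
a_9=1:  p_9=1·5299+4502=9801,  q_9=1·246+209=455
fundamental: x₁=9801, y₁=455  (since 96059601 − 464·207025 = 1)

9801 455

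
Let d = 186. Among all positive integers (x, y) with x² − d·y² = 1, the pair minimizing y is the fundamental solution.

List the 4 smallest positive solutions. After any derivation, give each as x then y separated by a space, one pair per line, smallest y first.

7501 550
112530001 8251100
1688175067501 123783001650
25326002250120001 1856992582502200

[13; 1,1,1,3,4,3,1,1,1,26] for √186; ℓ=10 ⇒ convergent index 9
i=0: a=13 ⇒ p=13, q=1
i=1: a=1 ⇒ p=14, q=1
i=2: a=1 ⇒ p=27, q=2
…
i=4: a=3 ⇒ p=150, q=11
i=5: a=4 ⇒ p=641, q=47
i=6: a=3 ⇒ p=2073, q=152
…
i=8: a=1 ⇒ p=4787, q=351
i=9: a=1 ⇒ p=7501, q=550
fundamental: x₁=7501, y₁=550  (since 56265001 − 186·302500 = 1)
k=2:  x_2 = 7501·7501+186·550·550 = 112530001,  y_2 = 7501·550+550·7501 = 8251100
k=3:  x_3 = 7501·112530001+186·550·8251100 = 1688175067501,  y_3 = 7501·8251100+550·112530001 = 123783001650
k=4:  x_4 = 7501·1688175067501+186·550·123783001650 = 25326002250120001,  y_4 = 7501·123783001650+550·1688175067501 = 1856992582502200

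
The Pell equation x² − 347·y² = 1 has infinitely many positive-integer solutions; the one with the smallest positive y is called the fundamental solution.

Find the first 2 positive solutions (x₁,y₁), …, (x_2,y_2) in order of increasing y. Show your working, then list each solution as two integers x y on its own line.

641602 34443
823306252807 44197395372

d=347: √d = [18; 1,1,1,2,4,…,1,1,36] (ℓ=14, even), read p_13/q_13
step 0: (18, 1)  from 18·(1,0) + (0,1)
…
step 2: (37, 2)  from 1·(19,1) + (18,1)
…
step 5: (652, 35)  from 4·(149,8) + (56,3)
…
step 12: (402885, 21628)  from 1·(238717,12815) + (164168,8813)
step 13: (641602, 34443)  from 1·(402885,21628) + (238717,12815)
(x₁, y₁) = (641602, 34443);  641602² − 347·34443² = 1 ✓
(x_2, y_2) = (641602·641602 + 347·34443·34443, 641602·34443 + 34443·641602) = (823306252807, 44197395372)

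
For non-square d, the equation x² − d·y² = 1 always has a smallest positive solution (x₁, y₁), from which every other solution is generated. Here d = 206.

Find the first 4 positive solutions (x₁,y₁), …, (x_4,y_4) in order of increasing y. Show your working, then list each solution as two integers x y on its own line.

[14; 2,1,5,14,5,1,2,28] for √206; ℓ=8 ⇒ convergent index 7
step 0: (14, 1)  from 14·(1,0) + (0,1)
…
step 3: (244, 17)  from 5·(43,3) + (29,2)
step 4: (3459, 241)  from 14·(244,17) + (43,3)
step 5: (17539, 1222)  from 5·(3459,241) + (244,17)
step 6: (20998, 1463)  from 1·(17539,1222) + (3459,241)
step 7: (59535, 4148)  from 2·(20998,1463) + (17539,1222)
fundamental: x₁=59535, y₁=4148  (since 3544416225 − 206·17205904 = 1)
n=2: (59535,4148)∘(59535,4148) = (59535·59535+206·4148·4148, 59535·4148+4148·59535) = (7088832449,493902360)
n=3: (7088832449,493902360)∘(59535,4148) = (59535·7088832449+206·4148·493902360, 59535·493902360+4148·7088832449) = (844067279642895,58808954001052)
n=4: (844067279642895,58808954001052)∘(59535,4148) = (59535·844067279642895+206·4148·58808954001052, 59535·58808954001052+4148·844067279642895) = (100503090979990675201,7002382152411359280)

59535 4148
7088832449 493902360
844067279642895 58808954001052
100503090979990675201 7002382152411359280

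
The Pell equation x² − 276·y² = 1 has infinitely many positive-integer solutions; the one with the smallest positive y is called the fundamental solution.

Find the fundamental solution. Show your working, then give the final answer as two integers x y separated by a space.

d=276: √d = [16; 1,1,1,1,2,2,2,1,1,1,1,32] (ℓ=12, even), read p_11/q_11
i=0: a=16 ⇒ p=16, q=1
…
i=6: a=2 ⇒ p=515, q=31
i=7: a=2 ⇒ p=1246, q=75
…
i=9: a=1 ⇒ p=3007, q=181
i=10: a=1 ⇒ p=4768, q=287
i=11: a=1 ⇒ p=7775, q=468
→ (7775, 468).  Check: 7775²=60450625, 276·468²=60450624, difference 1.

7775 468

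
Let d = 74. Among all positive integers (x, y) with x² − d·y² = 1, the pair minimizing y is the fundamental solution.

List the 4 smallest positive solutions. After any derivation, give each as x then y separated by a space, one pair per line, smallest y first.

3699 430
27365201 3181140
202447753299 23534073290
1497708451540801 174105071018280

[8; 1,1,1,1,16] for √74; ℓ=5 ⇒ convergent index 9
step 0: (8, 1)  from 8·(1,0) + (0,1)
step 1: (9, 1)  from 1·(8,1) + (1,0)
step 2: (17, 2)  from 1·(9,1) + (8,1)
step 3: (26, 3)  from 1·(17,2) + (9,1)
step 4: (43, 5)  from 1·(26,3) + (17,2)
…
step 6: (757, 88)  from 1·(714,83) + (43,5)
…
step 8: (2228, 259)  from 1·(1471,171) + (757,88)
step 9: (3699, 430)  from 1·(2228,259) + (1471,171)
→ (3699, 430).  Check: 3699²=13682601, 74·430²=13682600, difference 1.
k=2:  x_2 = 3699·3699+74·430·430 = 27365201,  y_2 = 3699·430+430·3699 = 3181140
k=3:  x_3 = 3699·27365201+74·430·3181140 = 202447753299,  y_3 = 3699·3181140+430·27365201 = 23534073290
k=4:  x_4 = 3699·202447753299+74·430·23534073290 = 1497708451540801,  y_4 = 3699·23534073290+430·202447753299 = 174105071018280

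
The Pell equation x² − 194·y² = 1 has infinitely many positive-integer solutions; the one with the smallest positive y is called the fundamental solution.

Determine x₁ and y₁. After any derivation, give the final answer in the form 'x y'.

195 14

√194 = [13; 1,12,1,26, …], period ℓ=4 (even) → k=3
a_0=13:  p_0=13·1+0=13,  q_0=13·0+1=1
…
a_2=12:  p_2=12·14+13=181,  q_2=12·1+1=13
a_3=1:  p_3=1·181+14=195,  q_3=1·13+1=14
(x₁, y₁) = (195, 14);  195² − 194·14² = 1 ✓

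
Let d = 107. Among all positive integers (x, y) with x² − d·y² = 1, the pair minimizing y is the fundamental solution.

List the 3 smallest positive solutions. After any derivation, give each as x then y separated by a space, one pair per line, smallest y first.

[10; 2,1,9,1,2,20] for √107; ℓ=6 ⇒ convergent index 5
step 0: (10, 1)  from 10·(1,0) + (0,1)
step 1: (21, 2)  from 2·(10,1) + (1,0)
step 2: (31, 3)  from 1·(21,2) + (10,1)
step 3: (300, 29)  from 9·(31,3) + (21,2)
step 4: (331, 32)  from 1·(300,29) + (31,3)
step 5: (962, 93)  from 2·(331,32) + (300,29)
fundamental: x₁=962, y₁=93  (since 925444 − 107·8649 = 1)
k=2:  x_2 = 962·962+107·93·93 = 1850887,  y_2 = 962·93+93·962 = 178932
k=3:  x_3 = 962·1850887+107·93·178932 = 3561105626,  y_3 = 962·178932+93·1850887 = 344265075

962 93
1850887 178932
3561105626 344265075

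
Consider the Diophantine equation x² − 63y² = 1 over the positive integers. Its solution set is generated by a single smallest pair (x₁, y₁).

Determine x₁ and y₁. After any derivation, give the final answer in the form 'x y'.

8 1

√63 = [7; 1,14, …], period ℓ=2 (even) → k=1
k=0  a_k=7  p_k/q_k = 7/1
k=1  a_k=1  p_k/q_k = 8/1
→ (8, 1).  Check: 8²=64, 63·1²=63, difference 1.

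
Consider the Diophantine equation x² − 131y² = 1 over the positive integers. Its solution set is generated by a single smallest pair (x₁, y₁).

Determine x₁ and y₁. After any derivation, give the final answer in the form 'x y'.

√131 → a₀=11, period (2,4,11,4,2,22); ℓ=6 even so k=5
step 0: (11, 1)  from 11·(1,0) + (0,1)
step 1: (23, 2)  from 2·(11,1) + (1,0)
step 2: (103, 9)  from 4·(23,2) + (11,1)
step 3: (1156, 101)  from 11·(103,9) + (23,2)
step 4: (4727, 413)  from 4·(1156,101) + (103,9)
step 5: (10610, 927)  from 2·(4727,413) + (1156,101)
→ (10610, 927).  Check: 10610²=112572100, 131·927²=112572099, difference 1.

10610 927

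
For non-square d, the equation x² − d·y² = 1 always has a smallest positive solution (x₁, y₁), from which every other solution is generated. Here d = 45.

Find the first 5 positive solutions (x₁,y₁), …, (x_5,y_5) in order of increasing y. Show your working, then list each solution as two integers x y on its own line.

d=45: √d = [6; 1,2,2,2,1,12] (ℓ=6, even), read p_5/q_5
k=0  a_k=6  p_k/q_k = 6/1
k=1  a_k=1  p_k/q_k = 7/1
k=2  a_k=2  p_k/q_k = 20/3
…
k=4  a_k=2  p_k/q_k = 114/17
k=5  a_k=1  p_k/q_k = 161/24
fundamental: x₁=161, y₁=24  (since 25921 − 45·576 = 1)
n=2: (161,24)∘(161,24) = (161·161+45·24·24, 161·24+24·161) = (51841,7728)
n=3: (51841,7728)∘(161,24) = (161·51841+45·24·7728, 161·7728+24·51841) = (16692641,2488392)
n=4: (16692641,2488392)∘(161,24) = (161·16692641+45·24·2488392, 161·2488392+24·16692641) = (5374978561,801254496)
n=5: (5374978561,801254496)∘(161,24) = (161·5374978561+45·24·801254496, 161·801254496+24·5374978561) = (1730726404001,258001459320)

161 24
51841 7728
16692641 2488392
5374978561 801254496
1730726404001 258001459320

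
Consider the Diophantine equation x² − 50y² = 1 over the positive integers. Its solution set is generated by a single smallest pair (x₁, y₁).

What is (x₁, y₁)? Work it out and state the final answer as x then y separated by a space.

99 14

√50 → a₀=7, period (14); ℓ=1 odd so k=1
i=0: a=7 ⇒ p=7, q=1
i=1: a=14 ⇒ p=99, q=14
→ (99, 14).  Check: 99²=9801, 50·14²=9800, difference 1.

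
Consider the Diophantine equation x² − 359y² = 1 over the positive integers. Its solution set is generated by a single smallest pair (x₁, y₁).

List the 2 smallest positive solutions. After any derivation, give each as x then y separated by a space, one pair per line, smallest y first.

360 19
259199 13680

√359 = [18; 1,17,1,36, …], period ℓ=4 (even) → k=3
a_0=18:  p_0=18·1+0=18,  q_0=18·0+1=1
a_1=1:  p_1=1·18+1=19,  q_1=1·1+0=1
a_2=17:  p_2=17·19+18=341,  q_2=17·1+1=18
a_3=1:  p_3=1·341+19=360,  q_3=1·18+1=19
fundamental: x₁=360, y₁=19  (since 129600 − 359·361 = 1)
n=2: (360,19)∘(360,19) = (360·360+359·19·19, 360·19+19·360) = (259199,13680)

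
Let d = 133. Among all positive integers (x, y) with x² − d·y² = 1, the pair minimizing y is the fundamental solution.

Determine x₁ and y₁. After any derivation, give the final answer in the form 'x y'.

[11; 1,1,7,5,1,…,1,1,22] for √133; ℓ=16 ⇒ convergent index 15
step 0: (11, 1)  from 11·(1,0) + (0,1)
step 1: (12, 1)  from 1·(11,1) + (1,0)
…
step 3: (173, 15)  from 7·(23,2) + (12,1)
step 4: (888, 77)  from 5·(173,15) + (23,2)
…
step 6: (1949, 169)  from 1·(1061,92) + (888,77)
step 7: (3010, 261)  from 1·(1949,169) + (1061,92)
…
step 10: (18948, 1643)  from 1·(10979,952) + (7969,691)
…
step 12: (168583, 14618)  from 5·(29927,2595) + (18948,1643)
…
step 14: (1378591, 119539)  from 1·(1210008,104921) + (168583,14618)
step 15: (2588599, 224460)  from 1·(1378591,119539) + (1210008,104921)
(x₁, y₁) = (2588599, 224460);  2588599² − 133·224460² = 1 ✓

2588599 224460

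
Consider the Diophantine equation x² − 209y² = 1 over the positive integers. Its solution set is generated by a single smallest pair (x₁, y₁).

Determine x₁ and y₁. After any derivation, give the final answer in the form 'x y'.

[14; 2,5,3,2,3,5,2,28] for √209; ℓ=8 ⇒ convergent index 7
a_0=14:  p_0=14·1+0=14,  q_0=14·0+1=1
…
a_3=3:  p_3=3·159+29=506,  q_3=3·11+2=35
a_4=2:  p_4=2·506+159=1171,  q_4=2·35+11=81
a_5=3:  p_5=3·1171+506=4019,  q_5=3·81+35=278
a_6=5:  p_6=5·4019+1171=21266,  q_6=5·278+81=1471
a_7=2:  p_7=2·21266+4019=46551,  q_7=2·1471+278=3220
→ (46551, 3220).  Check: 46551²=2166995601, 209·3220²=2166995600, difference 1.

46551 3220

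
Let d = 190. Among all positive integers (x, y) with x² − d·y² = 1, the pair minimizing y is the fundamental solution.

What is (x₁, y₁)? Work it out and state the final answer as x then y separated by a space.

√190 → a₀=13, period (1,3,1,1,1,…,3,1,26); ℓ=14 even so k=13
i=0: a=13 ⇒ p=13, q=1
…
i=9: a=1 ⇒ p=4149, q=301
…
i=12: a=3 ⇒ p=40787, q=2959
i=13: a=1 ⇒ p=52021, q=3774
(x₁, y₁) = (52021, 3774);  52021² − 190·3774² = 1 ✓

52021 3774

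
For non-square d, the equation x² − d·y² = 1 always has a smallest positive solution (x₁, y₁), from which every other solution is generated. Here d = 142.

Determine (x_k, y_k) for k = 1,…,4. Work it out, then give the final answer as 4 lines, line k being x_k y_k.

143 12
40897 3432
11696399 981540
3345129217 280717008

[11; 1,10,1,22] for √142; ℓ=4 ⇒ convergent index 3
k=0  a_k=11  p_k/q_k = 11/1
k=1  a_k=1  p_k/q_k = 12/1
k=2  a_k=10  p_k/q_k = 131/11
k=3  a_k=1  p_k/q_k = 143/12
(x₁, y₁) = (143, 12);  143² − 142·12² = 1 ✓
k=2:  x_2 = 143·143+142·12·12 = 40897,  y_2 = 143·12+12·143 = 3432
k=3:  x_3 = 143·40897+142·12·3432 = 11696399,  y_3 = 143·3432+12·40897 = 981540
k=4:  x_4 = 143·11696399+142·12·981540 = 3345129217,  y_4 = 143·981540+12·11696399 = 280717008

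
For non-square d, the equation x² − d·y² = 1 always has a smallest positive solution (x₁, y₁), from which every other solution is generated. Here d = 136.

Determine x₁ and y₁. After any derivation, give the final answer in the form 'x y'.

35 3

[11; 1,1,1,22] for √136; ℓ=4 ⇒ convergent index 3
a_0=11:  p_0=11·1+0=11,  q_0=11·0+1=1
a_1=1:  p_1=1·11+1=12,  q_1=1·1+0=1
a_2=1:  p_2=1·12+11=23,  q_2=1·1+1=2
a_3=1:  p_3=1·23+12=35,  q_3=1·2+1=3
(x₁, y₁) = (35, 3);  35² − 136·3² = 1 ✓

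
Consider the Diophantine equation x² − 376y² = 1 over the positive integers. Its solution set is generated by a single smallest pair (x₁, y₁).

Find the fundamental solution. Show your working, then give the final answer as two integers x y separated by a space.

2143295 110532

√376 → a₀=19, period (2,1,1,3,1,…,1,2,38); ℓ=16 even so k=15
i=0: a=19 ⇒ p=19, q=1
…
i=2: a=1 ⇒ p=58, q=3
i=3: a=1 ⇒ p=97, q=5
…
i=5: a=1 ⇒ p=446, q=23
i=6: a=2 ⇒ p=1241, q=64
…
i=10: a=2 ⇒ p=70621, q=3642
…
i=13: a=1 ⇒ p=468441, q=24158
i=14: a=1 ⇒ p=837427, q=43187
i=15: a=2 ⇒ p=2143295, q=110532
→ (2143295, 110532).  Check: 2143295²=4593713457025, 376·110532²=4593713457024, difference 1.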